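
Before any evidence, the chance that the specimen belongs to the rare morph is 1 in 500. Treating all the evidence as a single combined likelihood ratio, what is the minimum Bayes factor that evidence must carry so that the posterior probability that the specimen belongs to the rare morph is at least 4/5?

Prior odds = 0.002/0.998 = 1/499.
Target odds = 0.8/0.2 = 4.
Required Bayes factor = 4 ÷ (1/499) = 1996.

1996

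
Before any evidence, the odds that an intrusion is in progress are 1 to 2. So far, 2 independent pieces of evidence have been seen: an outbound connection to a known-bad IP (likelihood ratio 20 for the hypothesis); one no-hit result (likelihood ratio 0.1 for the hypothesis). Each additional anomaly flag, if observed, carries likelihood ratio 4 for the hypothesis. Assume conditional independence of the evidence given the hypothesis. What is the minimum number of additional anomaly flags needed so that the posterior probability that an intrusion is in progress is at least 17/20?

2

Prior odds = 0.5.
Combined Bayes factor of the evidence already in hand = 20 × 0.1 = 2.
Odds after that evidence = 0.5 × 2 = 1.
Target odds = 0.85/0.15 = 17/3.
Need 4ⁿ ≥ 17/3 ÷ 1 = 17/3.
4¹ = 4 falls short of 17/3 but 4² = 16 reaches it, so n = 2.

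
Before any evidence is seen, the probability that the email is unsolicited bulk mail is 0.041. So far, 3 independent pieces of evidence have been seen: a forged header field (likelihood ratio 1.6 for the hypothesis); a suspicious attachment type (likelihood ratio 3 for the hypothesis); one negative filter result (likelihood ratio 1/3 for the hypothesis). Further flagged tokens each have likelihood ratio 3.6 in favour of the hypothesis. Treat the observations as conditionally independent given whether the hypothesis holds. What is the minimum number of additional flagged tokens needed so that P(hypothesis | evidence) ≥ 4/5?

Prior odds = 0.041/0.959 = 41/959.
Combined Bayes factor of the evidence already in hand = 1.6 × 3 × (1/3) = 1.6.
Odds after that evidence = (41/959) × 1.6 = 328/4795.
Target odds = 0.8/0.2 = 4.
Need 3.6ⁿ ≥ 4 ÷ (328/4795) = 4795/82.
3.6³ = 46.656 falls short of 4795/82 but 3.6⁴ = 167.9616 reaches it, so n = 4.

4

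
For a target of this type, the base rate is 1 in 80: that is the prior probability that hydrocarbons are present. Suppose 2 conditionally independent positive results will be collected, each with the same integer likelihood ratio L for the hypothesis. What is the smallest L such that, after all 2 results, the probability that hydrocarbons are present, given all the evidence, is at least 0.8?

Prior odds = 0.0125/0.9875 = 1/79.
Target odds = 0.8/0.2 = 4.
Need L² ≥ 4 ÷ (1/79) = 316.
17² = 289 < 316 ≤ 324 = 18², so L = 18.

18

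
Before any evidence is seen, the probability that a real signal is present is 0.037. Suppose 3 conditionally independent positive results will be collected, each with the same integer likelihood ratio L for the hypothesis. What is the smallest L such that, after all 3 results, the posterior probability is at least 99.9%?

30

Prior odds = 0.037/0.963 = 37/963.
Target odds = 0.999/0.001 = 999.
Need L³ ≥ 999 ÷ (37/963) = 26001.
29³ = 24389 < 26001 ≤ 27000 = 30³, so L = 30.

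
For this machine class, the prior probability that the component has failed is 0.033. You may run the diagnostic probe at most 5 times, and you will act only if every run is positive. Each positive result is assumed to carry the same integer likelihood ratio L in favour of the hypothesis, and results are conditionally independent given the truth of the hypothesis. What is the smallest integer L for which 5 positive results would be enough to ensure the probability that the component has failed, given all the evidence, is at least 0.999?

8

Prior odds = 0.033/0.967 = 33/967.
Target odds = 0.999/0.001 = 999.
Need L⁵ ≥ 999 ÷ (33/967) = 322011/11.
7⁵ = 16807 < 322011/11 ≤ 32768 = 8⁵, so L = 8.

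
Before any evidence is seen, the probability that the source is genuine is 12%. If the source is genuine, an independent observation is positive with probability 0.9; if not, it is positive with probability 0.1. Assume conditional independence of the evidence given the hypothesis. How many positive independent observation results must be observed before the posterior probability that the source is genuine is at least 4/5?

2

Prior odds: 0.12 ÷ 0.88 = 3/22.
Likelihood ratio of a positive = 0.9/0.1 = 9.
Target posterior odds = 0.8/0.2 = 4.
Require 9ⁿ ≥ 4 ÷ (3/22) = 88/3.
9¹ = 9 falls short of 88/3 but 9² = 81 reaches it, so n = 2.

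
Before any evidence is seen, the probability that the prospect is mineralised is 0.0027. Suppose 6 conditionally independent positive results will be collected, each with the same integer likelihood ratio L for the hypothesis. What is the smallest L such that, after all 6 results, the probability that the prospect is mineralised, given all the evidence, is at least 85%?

4

Prior odds = 0.0027/0.9973 = 27/9973.
Target odds = 0.85/0.15 = 17/3.
Need L⁶ ≥ 17/3 ÷ (27/9973) = 169541/81.
3⁶ = 729 < 169541/81 ≤ 4096 = 4⁶, so L = 4.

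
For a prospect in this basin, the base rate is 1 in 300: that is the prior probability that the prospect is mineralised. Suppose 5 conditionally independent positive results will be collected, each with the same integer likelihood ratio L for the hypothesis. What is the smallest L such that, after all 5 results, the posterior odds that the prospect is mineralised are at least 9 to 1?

5

Prior odds = (1/300)/(299/300) = 1/299.
Target odds = 9.
Need L⁵ ≥ 9 ÷ (1/299) = 2691.
4⁵ = 1024 < 2691 ≤ 3125 = 5⁵, so L = 5.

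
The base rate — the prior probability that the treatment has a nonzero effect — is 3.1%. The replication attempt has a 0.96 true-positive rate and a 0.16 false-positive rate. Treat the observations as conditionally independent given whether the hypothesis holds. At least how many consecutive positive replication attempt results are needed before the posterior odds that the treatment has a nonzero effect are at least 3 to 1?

3

Prior odds: 0.031 ÷ 0.969 = 31/969.
Likelihood ratio of a positive result = 0.96/0.16 = 6.
Target odds = 3.
Require 6ⁿ ≥ 3 ÷ (31/969) = 2907/31.
6² = 36 falls short of 2907/31 but 6³ = 216 reaches it, so n = 3.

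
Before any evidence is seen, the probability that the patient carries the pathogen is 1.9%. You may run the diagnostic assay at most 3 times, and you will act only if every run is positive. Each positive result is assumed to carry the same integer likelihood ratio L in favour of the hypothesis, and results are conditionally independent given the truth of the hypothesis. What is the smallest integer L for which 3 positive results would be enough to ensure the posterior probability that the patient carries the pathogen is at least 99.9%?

38

Prior odds = 0.019/0.981 = 19/981.
Target odds = 0.999/0.001 = 999.
Need L³ ≥ 999 ÷ (19/981) = 980019/19.
37³ = 50653 < 980019/19 ≤ 54872 = 38³, so L = 38.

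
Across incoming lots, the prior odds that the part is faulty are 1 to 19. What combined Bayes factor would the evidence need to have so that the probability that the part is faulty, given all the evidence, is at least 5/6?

95

Prior odds = 1/19.
Target odds = (5/6)/(1/6) = 5.
Required Bayes factor = 5 ÷ (1/19) = 95.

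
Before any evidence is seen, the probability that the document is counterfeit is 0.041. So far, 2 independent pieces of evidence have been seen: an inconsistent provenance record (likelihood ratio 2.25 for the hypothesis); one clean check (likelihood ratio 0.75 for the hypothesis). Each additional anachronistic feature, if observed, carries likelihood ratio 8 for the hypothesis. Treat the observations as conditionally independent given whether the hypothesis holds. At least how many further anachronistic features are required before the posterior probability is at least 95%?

Prior odds = 0.041/0.959 = 41/959.
Combined Bayes factor of the evidence already in hand = 2.25 × 0.75 = 1.6875.
Odds after that evidence = (41/959) × 1.6875 = 1107/15344.
Target odds = 0.95/0.05 = 19.
Need 8ⁿ ≥ 19 ÷ (1107/15344) = 291536/1107.
8² = 64 falls short of 291536/1107 but 8³ = 512 reaches it, so n = 3.

3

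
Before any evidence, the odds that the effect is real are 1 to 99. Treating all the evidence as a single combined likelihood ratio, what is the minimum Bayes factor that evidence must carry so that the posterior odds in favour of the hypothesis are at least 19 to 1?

Prior odds = 1/99.
Target odds = 19.
Required Bayes factor = 19 ÷ (1/99) = 1881.

1881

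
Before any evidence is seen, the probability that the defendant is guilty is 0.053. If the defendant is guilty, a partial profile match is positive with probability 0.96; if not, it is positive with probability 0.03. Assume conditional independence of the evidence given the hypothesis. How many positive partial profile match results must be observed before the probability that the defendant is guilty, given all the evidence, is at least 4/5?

Prior odds = 0.053/0.947 = 53/947.
Likelihood ratio of a positive = 0.96/0.03 = 32.
Target posterior odds = 0.8/0.2 = 4.
Require 32ⁿ ≥ 4 ÷ (53/947) = 3788/53.
32¹ = 32 falls short of 3788/53 but 32² = 1024 reaches it, so n = 2.

2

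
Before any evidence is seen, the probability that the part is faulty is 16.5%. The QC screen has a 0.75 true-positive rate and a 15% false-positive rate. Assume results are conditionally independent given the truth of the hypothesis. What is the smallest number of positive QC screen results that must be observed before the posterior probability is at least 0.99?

Prior odds: 0.165 ÷ 0.835 = 33/167.
Likelihood ratio of a positive result = 0.75/0.15 = 5.
Target posterior odds = 0.99/0.01 = 99.
Need (33/167) × 5ⁿ ≥ 99, i.e. 5ⁿ ≥ 501.
5³ = 125 falls short of 501 but 5⁴ = 625 reaches it, so n = 4.

4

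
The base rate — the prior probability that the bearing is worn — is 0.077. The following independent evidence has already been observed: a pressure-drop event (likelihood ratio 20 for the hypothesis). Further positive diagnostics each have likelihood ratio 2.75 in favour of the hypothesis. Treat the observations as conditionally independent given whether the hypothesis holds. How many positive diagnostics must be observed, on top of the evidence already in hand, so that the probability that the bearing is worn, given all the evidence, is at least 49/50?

4

Prior odds = 0.077/0.923 = 77/923.
Bayes factor of the evidence already in hand = 20.
Odds after that evidence = (77/923) × 20 = 1540/923.
Target odds = 0.98/0.02 = 49.
Need 2.75ⁿ ≥ 49 ÷ (1540/923) = 6461/220.
2.75³ = 20.796875 falls short of 6461/220 but 2.75⁴ = 57.19140625 reaches it, so n = 4.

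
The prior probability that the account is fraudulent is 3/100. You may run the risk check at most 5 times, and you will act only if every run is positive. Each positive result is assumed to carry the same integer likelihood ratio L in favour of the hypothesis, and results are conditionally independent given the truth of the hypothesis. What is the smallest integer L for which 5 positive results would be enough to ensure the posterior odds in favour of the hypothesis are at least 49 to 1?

5

Prior odds = 0.03/0.97 = 3/97.
Target odds = 49.
Need L⁵ ≥ 49 ÷ (3/97) = 4753/3.
4⁵ = 1024 < 4753/3 ≤ 3125 = 5⁵, so L = 5.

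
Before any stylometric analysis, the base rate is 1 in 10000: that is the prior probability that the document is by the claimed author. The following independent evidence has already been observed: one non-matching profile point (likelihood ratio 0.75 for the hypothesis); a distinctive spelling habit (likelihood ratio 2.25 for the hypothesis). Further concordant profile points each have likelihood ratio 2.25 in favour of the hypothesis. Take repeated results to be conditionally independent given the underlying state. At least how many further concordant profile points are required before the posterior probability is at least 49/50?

16

Prior odds = 0.0001/0.9999 = 1/9999.
Combined Bayes factor of the evidence already in hand = 0.75 × 2.25 = 1.6875.
Odds after that evidence = (1/9999) × 1.6875 = 3/17776.
Target odds = 0.98/0.02 = 49.
Need 2.25ⁿ ≥ 49 ÷ (3/17776) = 871024/3.
2.25¹⁵ ≈191751 falls short of 871024/3 but 2.25¹⁶ ≈431440 reaches it, so n = 16.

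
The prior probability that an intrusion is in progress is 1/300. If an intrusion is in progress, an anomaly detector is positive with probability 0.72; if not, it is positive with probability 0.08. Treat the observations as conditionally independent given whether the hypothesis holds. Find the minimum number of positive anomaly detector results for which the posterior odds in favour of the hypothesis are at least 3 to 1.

4

Prior odds: (1/300) ÷ (299/300) = 1/299.
Likelihood ratio of a positive = 0.72/0.08 = 9.
Target odds = 3.
Need (1/299) × 9ⁿ ≥ 3, i.e. 9ⁿ ≥ 897.
9³ = 729 falls short of 897 but 9⁴ = 6561 reaches it, so n = 4.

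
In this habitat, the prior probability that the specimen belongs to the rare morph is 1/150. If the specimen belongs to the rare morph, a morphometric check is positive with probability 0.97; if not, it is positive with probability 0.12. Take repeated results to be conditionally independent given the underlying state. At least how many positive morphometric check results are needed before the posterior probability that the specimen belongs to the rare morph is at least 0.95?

Prior odds: (1/150) ÷ (149/150) = 1/149.
Likelihood ratio of a positive = 0.97/0.12 = 97/12.
Target odds: 0.95 ÷ 0.05 = 19.
Require (97/12)ⁿ ≥ 19 ÷ (1/149) = 2831.
(97/12)³ = 912673/1728 falls short of 2831 but (97/12)⁴ = 88529281/20736 reaches it, so n = 4.

4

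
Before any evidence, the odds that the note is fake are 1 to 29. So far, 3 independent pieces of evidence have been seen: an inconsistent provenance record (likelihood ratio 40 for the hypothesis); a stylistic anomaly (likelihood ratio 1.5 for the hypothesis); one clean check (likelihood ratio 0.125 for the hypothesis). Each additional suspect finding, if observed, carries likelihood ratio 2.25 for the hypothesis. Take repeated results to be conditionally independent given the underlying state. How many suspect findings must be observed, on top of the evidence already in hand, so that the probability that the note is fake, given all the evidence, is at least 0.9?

5

Prior odds = 1/29.
Combined Bayes factor of the evidence already in hand = 40 × 1.5 × 0.125 = 7.5.
Odds after that evidence = (1/29) × 7.5 = 15/58.
Target odds = 0.9/0.1 = 9.
Need 2.25ⁿ ≥ 9 ÷ (15/58) = 34.8.
2.25⁴ = 25.62890625 falls short of 34.8 but 2.25⁵ = 59049/1024 reaches it, so n = 5.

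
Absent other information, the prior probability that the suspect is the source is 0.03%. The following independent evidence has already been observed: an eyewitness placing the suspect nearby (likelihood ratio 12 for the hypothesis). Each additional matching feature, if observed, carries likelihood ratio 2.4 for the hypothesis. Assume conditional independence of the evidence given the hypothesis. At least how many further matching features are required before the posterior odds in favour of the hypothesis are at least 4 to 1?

Prior odds = 0.0003/0.9997 = 3/9997.
Bayes factor of the evidence already in hand = 12.
Odds after that evidence = (3/9997) × 12 = 36/9997.
Target odds = 4.
Need 2.4ⁿ ≥ 4 ÷ (36/9997) = 9997/9.
2.4⁸ = 429981696/390625 falls short of 9997/9 but 2.4⁹ ≈2641.81 reaches it, so n = 9.

9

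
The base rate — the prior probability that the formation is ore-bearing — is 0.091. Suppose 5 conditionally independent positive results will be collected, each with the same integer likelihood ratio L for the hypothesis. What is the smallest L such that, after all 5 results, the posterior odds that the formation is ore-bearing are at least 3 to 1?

Prior odds = 0.091/0.909 = 91/909.
Target odds = 3.
Need L⁵ ≥ 3 ÷ (91/909) = 2727/91.
1⁵ = 1 < 2727/91 ≤ 32 = 2⁵, so L = 2.

2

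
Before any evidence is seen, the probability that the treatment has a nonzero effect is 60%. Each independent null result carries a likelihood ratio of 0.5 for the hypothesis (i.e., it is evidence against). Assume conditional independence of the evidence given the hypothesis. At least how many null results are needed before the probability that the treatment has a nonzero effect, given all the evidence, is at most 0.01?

Prior odds: 0.6 ÷ 0.4 = 1.5.
Likelihood ratio per null result = 0.5.
Target posterior odds = 0.01/0.99 = 1/99.
Need 1.5 × 0.5ⁿ ≤ 1/99, i.e. 0.5ⁿ ≤ 2/297.
0.5⁷ = 0.0078125 is still above 2/297 but 0.5⁸ = 0.00390625 is at or below it, so n = 8.

8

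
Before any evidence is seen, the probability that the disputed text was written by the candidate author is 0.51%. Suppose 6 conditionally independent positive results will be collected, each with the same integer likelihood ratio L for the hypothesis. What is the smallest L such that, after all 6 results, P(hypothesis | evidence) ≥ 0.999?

Prior odds = 0.0051/0.9949 = 51/9949.
Target odds = 0.999/0.001 = 999.
Need L⁶ ≥ 999 ÷ (51/9949) = 3313017/17.
7⁶ = 117649 < 3313017/17 ≤ 262144 = 8⁶, so L = 8.

8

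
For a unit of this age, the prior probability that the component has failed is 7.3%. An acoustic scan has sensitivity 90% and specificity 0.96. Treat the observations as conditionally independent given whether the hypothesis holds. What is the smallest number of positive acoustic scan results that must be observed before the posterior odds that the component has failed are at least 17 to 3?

2

Prior odds = 0.073/0.927 = 73/927.
False-positive rate = 1 − 0.96 = 0.04; likelihood ratio of a positive = 0.9/0.04 = 22.5.
Target odds = 17/3.
Require 22.5ⁿ ≥ 17/3 ÷ (73/927) = 5253/73.
22.5¹ = 22.5 falls short of 5253/73 but 22.5² = 506.25 reaches it, so n = 2.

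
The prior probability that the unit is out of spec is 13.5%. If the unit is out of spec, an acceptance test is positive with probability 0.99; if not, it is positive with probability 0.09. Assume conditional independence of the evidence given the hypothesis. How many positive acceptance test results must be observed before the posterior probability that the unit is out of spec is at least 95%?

3

Prior odds: 0.135 ÷ 0.865 = 27/173.
Likelihood ratio of a positive = 0.99/0.09 = 11.
Target posterior odds = 0.95/0.05 = 19.
Require 11ⁿ ≥ 19 ÷ (27/173) = 3287/27.
11² = 121 falls short of 3287/27 but 11³ = 1331 reaches it, so n = 3.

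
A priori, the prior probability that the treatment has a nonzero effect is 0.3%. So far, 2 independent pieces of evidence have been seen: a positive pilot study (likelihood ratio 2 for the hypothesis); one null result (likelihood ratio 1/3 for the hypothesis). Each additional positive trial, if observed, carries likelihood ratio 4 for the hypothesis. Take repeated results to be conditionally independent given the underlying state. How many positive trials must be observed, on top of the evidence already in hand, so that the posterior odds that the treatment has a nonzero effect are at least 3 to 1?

Prior odds = 0.003/0.997 = 3/997.
Combined Bayes factor of the evidence already in hand = 2 × (1/3) = 2/3.
Odds after that evidence = (3/997) × 2/3 = 2/997.
Target odds = 3.
Need 4ⁿ ≥ 3 ÷ (2/997) = 1495.5.
4⁵ = 1024 falls short of 1495.5 but 4⁶ = 4096 reaches it, so n = 6.

6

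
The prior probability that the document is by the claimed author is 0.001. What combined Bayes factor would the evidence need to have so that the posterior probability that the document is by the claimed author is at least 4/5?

Prior odds = 0.001/0.999 = 1/999.
Target odds = 0.8/0.2 = 4.
Required Bayes factor = 4 ÷ (1/999) = 3996.

3996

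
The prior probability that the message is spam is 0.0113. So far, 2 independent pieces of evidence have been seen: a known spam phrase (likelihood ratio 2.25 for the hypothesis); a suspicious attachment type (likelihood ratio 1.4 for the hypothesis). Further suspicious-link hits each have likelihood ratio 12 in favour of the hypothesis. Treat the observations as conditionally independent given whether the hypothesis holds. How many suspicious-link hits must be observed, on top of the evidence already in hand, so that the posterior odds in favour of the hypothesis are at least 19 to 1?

3

Prior odds = 0.0113/0.9887 = 113/9887.
Combined Bayes factor of the evidence already in hand = 2.25 × 1.4 = 3.15.
Odds after that evidence = (113/9887) × 3.15 = 7119/197740.
Target odds = 19.
Need 12ⁿ ≥ 19 ÷ (7119/197740) = 3757060/7119.
12² = 144 falls short of 3757060/7119 but 12³ = 1728 reaches it, so n = 3.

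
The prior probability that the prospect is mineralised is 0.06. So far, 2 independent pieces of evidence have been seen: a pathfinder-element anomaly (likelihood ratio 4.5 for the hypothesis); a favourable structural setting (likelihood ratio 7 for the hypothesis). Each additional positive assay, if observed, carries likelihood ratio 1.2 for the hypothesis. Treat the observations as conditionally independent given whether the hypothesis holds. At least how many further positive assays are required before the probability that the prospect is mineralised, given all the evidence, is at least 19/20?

Prior odds = 0.06/0.94 = 3/47.
Combined Bayes factor of the evidence already in hand = 4.5 × 7 = 31.5.
Odds after that evidence = (3/47) × 31.5 = 189/94.
Target odds = 0.95/0.05 = 19.
Need 1.2ⁿ ≥ 19 ÷ (189/94) = 1786/189.
1.2¹² ≈8.9161 falls short of 1786/189 but 1.2¹³ ≈10.6993 reaches it, so n = 13.

13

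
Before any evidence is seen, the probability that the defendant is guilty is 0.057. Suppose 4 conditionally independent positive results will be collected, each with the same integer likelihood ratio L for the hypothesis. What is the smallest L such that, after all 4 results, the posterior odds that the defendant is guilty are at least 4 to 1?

3

Prior odds = 0.057/0.943 = 57/943.
Target odds = 4.
Need L⁴ ≥ 4 ÷ (57/943) = 3772/57.
2⁴ = 16 < 3772/57 ≤ 81 = 3⁴, so L = 3.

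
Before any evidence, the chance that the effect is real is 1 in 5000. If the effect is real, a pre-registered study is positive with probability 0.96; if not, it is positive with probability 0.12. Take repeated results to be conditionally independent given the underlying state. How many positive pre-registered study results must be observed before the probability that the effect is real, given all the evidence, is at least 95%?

Prior odds = 0.0002/0.9998 = 1/4999.
Likelihood ratio of a positive = 0.96/0.12 = 8.
Target posterior odds = 0.95/0.05 = 19.
Require 8ⁿ ≥ 19 ÷ (1/4999) = 94981.
8⁵ = 32768 falls short of 94981 but 8⁶ = 262144 reaches it, so n = 6.

6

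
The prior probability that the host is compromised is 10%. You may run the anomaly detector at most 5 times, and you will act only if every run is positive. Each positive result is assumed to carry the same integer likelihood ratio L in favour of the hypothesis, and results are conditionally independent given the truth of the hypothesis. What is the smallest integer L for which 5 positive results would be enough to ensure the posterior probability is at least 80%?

Prior odds = 0.1/0.9 = 1/9.
Target odds = 0.8/0.2 = 4.
Need L⁵ ≥ 4 ÷ (1/9) = 36.
2⁵ = 32 < 36 ≤ 243 = 3⁵, so L = 3.

3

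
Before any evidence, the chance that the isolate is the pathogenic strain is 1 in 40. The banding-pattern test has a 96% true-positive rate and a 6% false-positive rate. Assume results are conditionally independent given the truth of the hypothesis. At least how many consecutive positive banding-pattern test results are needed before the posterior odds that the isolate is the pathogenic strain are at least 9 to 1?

Prior odds = 0.025/0.975 = 1/39.
Likelihood ratio of a positive result = 0.96/0.06 = 16.
Target odds = 9.
Require 16ⁿ ≥ 9 ÷ (1/39) = 351.
16² = 256 falls short of 351 but 16³ = 4096 reaches it, so n = 3.

3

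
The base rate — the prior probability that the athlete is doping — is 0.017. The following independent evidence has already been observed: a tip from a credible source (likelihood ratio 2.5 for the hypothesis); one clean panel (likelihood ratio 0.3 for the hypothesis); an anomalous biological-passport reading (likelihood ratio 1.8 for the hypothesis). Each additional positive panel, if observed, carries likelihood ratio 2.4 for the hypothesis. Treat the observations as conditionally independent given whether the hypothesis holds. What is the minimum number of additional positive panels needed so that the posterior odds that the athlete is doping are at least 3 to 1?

6

Prior odds = 0.017/0.983 = 17/983.
Combined Bayes factor of the evidence already in hand = 2.5 × 0.3 × 1.8 = 1.35.
Odds after that evidence = (17/983) × 1.35 = 459/19660.
Target odds = 3.
Need 2.4ⁿ ≥ 3 ÷ (459/19660) = 19660/153.
2.4⁵ = 79.62624 falls short of 19660/153 but 2.4⁶ = 2985984/15625 reaches it, so n = 6.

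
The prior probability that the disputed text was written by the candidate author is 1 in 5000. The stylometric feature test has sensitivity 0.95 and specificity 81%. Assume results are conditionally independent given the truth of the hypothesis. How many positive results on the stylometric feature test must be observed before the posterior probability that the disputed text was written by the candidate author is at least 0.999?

10

Prior odds: 0.0002 ÷ 0.9998 = 1/4999.
False-positive rate = 1 − 0.81 = 0.19; likelihood ratio of a positive = 0.95/0.19 = 5.
Target odds: 0.999 ÷ 0.001 = 999.
Require 5ⁿ ≥ 999 ÷ (1/4999) = 4994001.
5⁹ = 1953125 falls short of 4994001 but 5¹⁰ = 9765625 reaches it, so n = 10.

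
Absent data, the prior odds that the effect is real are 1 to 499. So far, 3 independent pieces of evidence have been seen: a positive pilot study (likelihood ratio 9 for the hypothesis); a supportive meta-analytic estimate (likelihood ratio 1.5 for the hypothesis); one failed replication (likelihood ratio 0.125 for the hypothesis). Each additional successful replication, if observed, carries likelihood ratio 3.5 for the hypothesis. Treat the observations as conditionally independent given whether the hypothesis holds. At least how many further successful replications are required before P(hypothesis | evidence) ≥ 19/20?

7

Prior odds = 1/499.
Combined Bayes factor of the evidence already in hand = 9 × 1.5 × 0.125 = 1.6875.
Odds after that evidence = (1/499) × 1.6875 = 27/7984.
Target odds = 0.95/0.05 = 19.
Need 3.5ⁿ ≥ 19 ÷ (27/7984) = 151696/27.
3.5⁶ = 1838.265625 falls short of 151696/27 but 3.5⁷ = 823543/128 reaches it, so n = 7.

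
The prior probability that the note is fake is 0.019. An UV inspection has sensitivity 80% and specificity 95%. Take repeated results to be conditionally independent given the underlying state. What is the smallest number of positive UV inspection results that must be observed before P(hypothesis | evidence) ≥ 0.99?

Prior odds = 0.019/0.981 = 19/981.
False-positive rate = 1 − 0.95 = 0.05; likelihood ratio of a positive = 0.8/0.05 = 16.
Target odds: 0.99 ÷ 0.01 = 99.
Need (19/981) × 16ⁿ ≥ 99, i.e. 16ⁿ ≥ 97119/19.
16³ = 4096 falls short of 97119/19 but 16⁴ = 65536 reaches it, so n = 4.

4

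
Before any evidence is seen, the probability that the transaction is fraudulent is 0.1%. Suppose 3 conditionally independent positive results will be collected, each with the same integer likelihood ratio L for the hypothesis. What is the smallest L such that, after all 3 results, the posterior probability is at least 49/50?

Prior odds = 0.001/0.999 = 1/999.
Target odds = 0.98/0.02 = 49.
Need L³ ≥ 49 ÷ (1/999) = 48951.
36³ = 46656 < 48951 ≤ 50653 = 37³, so L = 37.

37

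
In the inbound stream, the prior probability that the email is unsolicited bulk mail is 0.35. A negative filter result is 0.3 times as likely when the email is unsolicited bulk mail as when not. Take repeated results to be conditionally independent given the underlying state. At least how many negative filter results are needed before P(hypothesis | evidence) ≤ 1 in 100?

4

Prior odds = 0.35/0.65 = 7/13.
Likelihood ratio per negative filter result = 0.3.
Target odds: 0.01 ÷ 0.99 = 1/99.
Need (7/13) × 0.3ⁿ ≤ 1/99, i.e. 0.3ⁿ ≤ 13/693.
0.3³ = 0.027 is still above 13/693 but 0.3⁴ = 0.0081 is at or below it, so n = 4.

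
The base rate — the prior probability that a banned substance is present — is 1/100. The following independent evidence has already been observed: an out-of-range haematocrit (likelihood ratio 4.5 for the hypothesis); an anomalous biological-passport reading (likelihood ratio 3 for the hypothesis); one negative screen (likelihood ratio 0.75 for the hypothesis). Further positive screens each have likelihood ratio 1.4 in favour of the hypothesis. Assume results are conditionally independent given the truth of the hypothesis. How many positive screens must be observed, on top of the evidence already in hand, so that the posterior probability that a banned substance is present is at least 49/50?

Prior odds = 0.01/0.99 = 1/99.
Combined Bayes factor of the evidence already in hand = 4.5 × 3 × 0.75 = 10.125.
Odds after that evidence = (1/99) × 10.125 = 9/88.
Target odds = 0.98/0.02 = 49.
Need 1.4ⁿ ≥ 49 ÷ (9/88) = 4312/9.
1.4¹⁸ ≈426.879 falls short of 4312/9 but 1.4¹⁹ ≈597.63 reaches it, so n = 19.

19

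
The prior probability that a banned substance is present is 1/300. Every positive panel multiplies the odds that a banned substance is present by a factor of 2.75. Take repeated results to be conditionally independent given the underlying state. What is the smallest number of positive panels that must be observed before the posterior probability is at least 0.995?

11

Prior odds = (1/300)/(299/300) = 1/299.
Likelihood ratio per positive panel = 2.75.
Target odds: 0.995 ÷ 0.005 = 199.
Require 2.75ⁿ ≥ 199 ÷ (1/299) = 59501.
2.75¹⁰ ≈24735.9 falls short of 59501 but 2.75¹¹ ≈68023.6 reaches it, so n = 11.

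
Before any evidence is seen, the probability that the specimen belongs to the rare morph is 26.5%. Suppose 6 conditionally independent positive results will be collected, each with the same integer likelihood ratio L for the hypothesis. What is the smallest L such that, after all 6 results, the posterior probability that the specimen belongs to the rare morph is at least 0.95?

Prior odds = 0.265/0.735 = 53/147.
Target odds = 0.95/0.05 = 19.
Need L⁶ ≥ 19 ÷ (53/147) = 2793/53.
1⁶ = 1 < 2793/53 ≤ 64 = 2⁶, so L = 2.

2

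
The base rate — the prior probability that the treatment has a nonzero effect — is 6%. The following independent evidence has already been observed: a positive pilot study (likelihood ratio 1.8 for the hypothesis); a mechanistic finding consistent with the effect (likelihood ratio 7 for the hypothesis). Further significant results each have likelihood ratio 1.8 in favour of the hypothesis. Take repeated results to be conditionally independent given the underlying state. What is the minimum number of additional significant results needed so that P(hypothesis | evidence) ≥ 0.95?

6

Prior odds = 0.06/0.94 = 3/47.
Combined Bayes factor of the evidence already in hand = 1.8 × 7 = 12.6.
Odds after that evidence = (3/47) × 12.6 = 189/235.
Target odds = 0.95/0.05 = 19.
Need 1.8ⁿ ≥ 19 ÷ (189/235) = 4465/189.
1.8⁵ = 18.89568 falls short of 4465/189 but 1.8⁶ = 531441/15625 reaches it, so n = 6.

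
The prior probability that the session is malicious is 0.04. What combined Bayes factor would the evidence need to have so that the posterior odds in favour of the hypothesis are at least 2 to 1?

Prior odds = 0.04/0.96 = 1/24.
Target odds = 2.
Required Bayes factor = 2 ÷ (1/24) = 48.

48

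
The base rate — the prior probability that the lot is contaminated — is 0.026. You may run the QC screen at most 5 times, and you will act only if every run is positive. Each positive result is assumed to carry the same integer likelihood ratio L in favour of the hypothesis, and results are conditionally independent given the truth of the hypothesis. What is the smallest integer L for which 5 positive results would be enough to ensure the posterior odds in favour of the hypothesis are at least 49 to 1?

5

Prior odds = 0.026/0.974 = 13/487.
Target odds = 49.
Need L⁵ ≥ 49 ÷ (13/487) = 23863/13.
4⁵ = 1024 < 23863/13 ≤ 3125 = 5⁵, so L = 5.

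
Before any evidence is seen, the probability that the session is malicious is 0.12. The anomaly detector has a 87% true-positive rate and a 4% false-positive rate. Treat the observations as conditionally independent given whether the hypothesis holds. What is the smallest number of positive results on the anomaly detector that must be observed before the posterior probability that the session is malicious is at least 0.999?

3

Prior odds = 0.12/0.88 = 3/22.
Likelihood ratio of a positive result = 0.87/0.04 = 21.75.
Target odds: 0.999 ÷ 0.001 = 999.
Need (3/22) × 21.75ⁿ ≥ 999, i.e. 21.75ⁿ ≥ 7326.
21.75² = 473.0625 falls short of 7326 but 21.75³ = 658503/64 reaches it, so n = 3.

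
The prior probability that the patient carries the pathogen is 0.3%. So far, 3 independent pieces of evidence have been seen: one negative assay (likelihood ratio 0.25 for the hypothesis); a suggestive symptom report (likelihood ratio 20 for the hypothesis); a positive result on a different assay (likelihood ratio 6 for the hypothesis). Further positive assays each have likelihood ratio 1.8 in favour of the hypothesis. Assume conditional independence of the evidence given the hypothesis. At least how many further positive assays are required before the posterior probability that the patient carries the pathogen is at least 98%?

11

Prior odds = 0.003/0.997 = 3/997.
Combined Bayes factor of the evidence already in hand = 0.25 × 20 × 6 = 30.
Odds after that evidence = (3/997) × 30 = 90/997.
Target odds = 0.98/0.02 = 49.
Need 1.8ⁿ ≥ 49 ÷ (90/997) = 48853/90.
1.8¹⁰ ≈357.047 falls short of 48853/90 but 1.8¹¹ ≈642.684 reaches it, so n = 11.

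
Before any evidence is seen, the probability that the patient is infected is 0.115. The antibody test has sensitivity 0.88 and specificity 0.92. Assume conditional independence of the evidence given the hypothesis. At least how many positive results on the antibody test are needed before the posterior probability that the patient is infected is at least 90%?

2

Prior odds = 0.115/0.885 = 23/177.
False-positive rate = 1 − 0.92 = 0.08; likelihood ratio of a positive = 0.88/0.08 = 11.
Target posterior odds = 0.9/0.1 = 9.
Need (23/177) × 11ⁿ ≥ 9, i.e. 11ⁿ ≥ 1593/23.
11¹ = 11 falls short of 1593/23 but 11² = 121 reaches it, so n = 2.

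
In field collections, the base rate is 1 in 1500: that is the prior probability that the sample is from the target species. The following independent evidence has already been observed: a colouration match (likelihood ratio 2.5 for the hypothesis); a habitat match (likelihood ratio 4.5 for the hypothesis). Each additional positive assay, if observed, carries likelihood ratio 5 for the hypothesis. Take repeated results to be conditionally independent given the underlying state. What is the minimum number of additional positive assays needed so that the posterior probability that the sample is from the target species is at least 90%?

5

Prior odds = (1/1500)/(1499/1500) = 1/1499.
Combined Bayes factor of the evidence already in hand = 2.5 × 4.5 = 11.25.
Odds after that evidence = (1/1499) × 11.25 = 45/5996.
Target odds = 0.9/0.1 = 9.
Need 5ⁿ ≥ 9 ÷ (45/5996) = 1199.2.
5⁴ = 625 falls short of 1199.2 but 5⁵ = 3125 reaches it, so n = 5.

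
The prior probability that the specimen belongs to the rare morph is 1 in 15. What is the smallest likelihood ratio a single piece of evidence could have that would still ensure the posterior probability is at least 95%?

266

Prior odds = (1/15)/(14/15) = 1/14.
Target odds = 0.95/0.05 = 19.
Required Bayes factor = 19 ÷ (1/14) = 266.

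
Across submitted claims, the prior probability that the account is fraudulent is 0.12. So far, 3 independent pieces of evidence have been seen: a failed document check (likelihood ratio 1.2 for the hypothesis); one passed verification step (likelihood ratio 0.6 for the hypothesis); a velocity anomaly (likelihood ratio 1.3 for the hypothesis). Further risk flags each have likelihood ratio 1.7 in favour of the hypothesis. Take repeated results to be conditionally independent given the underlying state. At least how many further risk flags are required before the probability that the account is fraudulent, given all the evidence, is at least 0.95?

Prior odds = 0.12/0.88 = 3/22.
Combined Bayes factor of the evidence already in hand = 1.2 × 0.6 × 1.3 = 0.936.
Odds after that evidence = (3/22) × 0.936 = 351/2750.
Target odds = 0.95/0.05 = 19.
Need 1.7ⁿ ≥ 19 ÷ (351/2750) = 52250/351.
1.7⁹ ≈118.588 falls short of 52250/351 but 1.7¹⁰ ≈201.599 reaches it, so n = 10.

10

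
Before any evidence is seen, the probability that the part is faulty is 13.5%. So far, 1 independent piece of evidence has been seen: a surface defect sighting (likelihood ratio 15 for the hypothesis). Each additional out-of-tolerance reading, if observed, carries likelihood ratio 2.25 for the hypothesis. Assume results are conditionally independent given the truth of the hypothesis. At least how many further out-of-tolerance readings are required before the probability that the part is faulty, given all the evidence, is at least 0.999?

Prior odds = 0.135/0.865 = 27/173.
Bayes factor of the evidence already in hand = 15.
Odds after that evidence = (27/173) × 15 = 405/173.
Target odds = 0.999/0.001 = 999.
Need 2.25ⁿ ≥ 999 ÷ (405/173) = 6401/15.
2.25⁷ = 4782969/16384 falls short of 6401/15 but 2.25⁸ = 43046721/65536 reaches it, so n = 8.

8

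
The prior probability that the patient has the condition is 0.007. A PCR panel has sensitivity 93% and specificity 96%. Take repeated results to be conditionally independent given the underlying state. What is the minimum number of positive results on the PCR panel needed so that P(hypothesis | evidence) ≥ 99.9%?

4

Prior odds: 0.007 ÷ 0.993 = 7/993.
False-positive rate = 1 − 0.96 = 0.04; likelihood ratio of a positive = 0.93/0.04 = 23.25.
Target odds: 0.999 ÷ 0.001 = 999.
Require 23.25ⁿ ≥ 999 ÷ (7/993) = 992007/7.
23.25³ = 804357/64 falls short of 992007/7 but 23.25⁴ = 74805201/256 reaches it, so n = 4.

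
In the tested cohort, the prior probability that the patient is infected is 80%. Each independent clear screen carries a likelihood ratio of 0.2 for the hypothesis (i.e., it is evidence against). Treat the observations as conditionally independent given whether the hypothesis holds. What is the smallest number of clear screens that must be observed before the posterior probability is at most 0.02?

Prior odds = 0.8/0.2 = 4.
Likelihood ratio per clear screen = 0.2.
Target posterior odds = 0.02/0.98 = 1/49.
Require 0.2ⁿ ≤ 1/49 ÷ 4 = 1/196.
0.2³ = 0.008 is still above 1/196 but 0.2⁴ = 0.0016 is at or below it, so n = 4.

4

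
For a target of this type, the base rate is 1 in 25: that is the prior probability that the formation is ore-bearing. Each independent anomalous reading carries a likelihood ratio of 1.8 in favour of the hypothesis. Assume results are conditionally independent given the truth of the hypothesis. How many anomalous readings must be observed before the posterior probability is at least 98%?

Prior odds = 0.04/0.96 = 1/24.
Likelihood ratio per anomalous reading = 1.8.
Target odds: 0.98 ÷ 0.02 = 49.
Require 1.8ⁿ ≥ 49 ÷ (1/24) = 1176.
1.8¹² ≈1156.83 falls short of 1176 but 1.8¹³ ≈2082.3 reaches it, so n = 13.

13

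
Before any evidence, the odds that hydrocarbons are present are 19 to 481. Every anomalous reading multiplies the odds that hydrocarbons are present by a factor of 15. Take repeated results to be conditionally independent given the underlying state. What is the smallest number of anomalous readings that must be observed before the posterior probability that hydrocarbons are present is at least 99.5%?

4

Prior odds = 19/481.
Likelihood ratio per anomalous reading = 15.
Target posterior odds = 0.995/0.005 = 199.
Require 15ⁿ ≥ 199 ÷ (19/481) = 95719/19.
15³ = 3375 falls short of 95719/19 but 15⁴ = 50625 reaches it, so n = 4.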